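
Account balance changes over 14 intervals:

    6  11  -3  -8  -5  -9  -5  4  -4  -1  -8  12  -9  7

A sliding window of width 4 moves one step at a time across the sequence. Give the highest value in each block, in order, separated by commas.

[6, 11, -3, -8] → max 11
[11, -3, -8, -5] → max 11
[-3, -8, -5, -9] → max -3
[-8, -5, -9, -5] → max -5
[-5, -9, -5, 4] → max 4
[-9, -5, 4, -4] → max 4
[-5, 4, -4, -1] → max 4
[4, -4, -1, -8] → max 4
[-4, -1, -8, 12] → max 12
[-1, -8, 12, -9] → max 12
[-8, 12, -9, 7] → max 12

11, 11, -3, -5, 4, 4, 4, 4, 12, 12, 12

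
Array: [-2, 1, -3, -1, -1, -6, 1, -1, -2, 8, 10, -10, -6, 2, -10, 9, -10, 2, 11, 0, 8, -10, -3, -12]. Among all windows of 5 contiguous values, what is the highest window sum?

Window sums for each of the 20 positions:
[-2, 1, -3, -1, -1] → sum -6
[1, -3, -1, -1, -6] → sum -10
[-3, -1, -1, -6, 1] → sum -10
[-1, -1, -6, 1, -1] → sum -8
[-1, -6, 1, -1, -2] → sum -9
[-6, 1, -1, -2, 8] → sum 0
[1, -1, -2, 8, 10] → sum 16
[-1, -2, 8, 10, -10] → sum 5
[-2, 8, 10, -10, -6] → sum 0
[8, 10, -10, -6, 2] → sum 4
[10, -10, -6, 2, -10] → sum -14
[-10, -6, 2, -10, 9] → sum -15
[-6, 2, -10, 9, -10] → sum -15
[2, -10, 9, -10, 2] → sum -7
[-10, 9, -10, 2, 11] → sum 2
[9, -10, 2, 11, 0] → sum 12
[-10, 2, 11, 0, 8] → sum 11
[2, 11, 0, 8, -10] → sum 11
[11, 0, 8, -10, -3] → sum 6
[0, 8, -10, -3, -12] → sum -17
Highest of these is 16.

16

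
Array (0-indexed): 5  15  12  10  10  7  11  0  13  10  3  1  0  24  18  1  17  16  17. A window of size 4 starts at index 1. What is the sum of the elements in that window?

Elements at indices 1..4: 15, 12, 10, 10
sum(15, 12, 10, 10) = 47

47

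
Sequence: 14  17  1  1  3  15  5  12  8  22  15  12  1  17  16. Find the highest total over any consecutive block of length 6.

83

Window sums for each of the 10 positions:
14 17 1 1 3 15 → sum 51
17 1 1 3 15 5 → sum 42
1 1 3 15 5 12 → sum 37
1 3 15 5 12 8 → sum 44
3 15 5 12 8 22 → sum 65
15 5 12 8 22 15 → sum 77
5 12 8 22 15 12 → sum 74
12 8 22 15 12 1 → sum 70
8 22 15 12 1 17 → sum 75
22 15 12 1 17 16 → sum 83
Highest of these is 83.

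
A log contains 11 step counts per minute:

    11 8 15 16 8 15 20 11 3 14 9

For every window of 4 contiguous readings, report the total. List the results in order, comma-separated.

[11, 8, 15, 16] → sum 50
[8, 15, 16, 8] → sum 47
[15, 16, 8, 15] → sum 54
[16, 8, 15, 20] → sum 59
[8, 15, 20, 11] → sum 54
[15, 20, 11, 3] → sum 49
[20, 11, 3, 14] → sum 48
[11, 3, 14, 9] → sum 37

50, 47, 54, 59, 54, 49, 48, 37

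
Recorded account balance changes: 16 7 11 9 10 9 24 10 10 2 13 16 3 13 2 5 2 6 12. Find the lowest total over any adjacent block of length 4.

15

(16, 7, 11, 9) → sum 43
(7, 11, 9, 10) → sum 37
(11, 9, 10, 9) → sum 39
(9, 10, 9, 24) → sum 52
(10, 9, 24, 10) → sum 53
(9, 24, 10, 10) → sum 53
(24, 10, 10, 2) → sum 46
(10, 10, 2, 13) → sum 35
(10, 2, 13, 16) → sum 41
(2, 13, 16, 3) → sum 34
(13, 16, 3, 13) → sum 45
(16, 3, 13, 2) → sum 34
(3, 13, 2, 5) → sum 23
(13, 2, 5, 2) → sum 22
(2, 5, 2, 6) → sum 15
(5, 2, 6, 12) → sum 25
Lowest of these is 15.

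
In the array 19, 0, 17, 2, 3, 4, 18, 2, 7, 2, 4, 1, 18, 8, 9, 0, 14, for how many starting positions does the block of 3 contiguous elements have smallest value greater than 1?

8

(19, 0, 17) → min 0
(0, 17, 2) → min 0
(17, 2, 3) → min 2  > 1 ✓
(2, 3, 4) → min 2  > 1 ✓
(3, 4, 18) → min 3  > 1 ✓
(4, 18, 2) → min 2  > 1 ✓
(18, 2, 7) → min 2  > 1 ✓
(2, 7, 2) → min 2  > 1 ✓
(7, 2, 4) → min 2  > 1 ✓
(2, 4, 1) → min 1
(4, 1, 18) → min 1
(1, 18, 8) → min 1
(18, 8, 9) → min 8  > 1 ✓
(8, 9, 0) → min 0
(9, 0, 14) → min 0
8 windows satisfy the condition.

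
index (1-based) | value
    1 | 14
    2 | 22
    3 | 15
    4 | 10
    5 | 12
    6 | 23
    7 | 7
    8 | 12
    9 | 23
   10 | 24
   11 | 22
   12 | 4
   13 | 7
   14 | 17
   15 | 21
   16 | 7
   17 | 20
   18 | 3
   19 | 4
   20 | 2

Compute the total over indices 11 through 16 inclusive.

78

Elements at indices 11..16: 22, 4, 7, 17, 21, 7
sum(22, 4, 7, 17, 21, 7) = 78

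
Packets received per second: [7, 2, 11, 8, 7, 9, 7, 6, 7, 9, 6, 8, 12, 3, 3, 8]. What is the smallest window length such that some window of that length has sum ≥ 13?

2

Extend right; whenever the sum reaches 13, record the length and shrink from the left:
add 7: running sum 7 < 13
add 2: running sum 9 < 13
add 11: shortest ending here [2, 11] sum 13, len 2
add 8: shortest ending here [11, 8] sum 19, len 2
add 7: shortest ending here [8, 7] sum 15, len 2
add 9: shortest ending here [7, 9] sum 16, len 2
add 7: shortest ending here [9, 7] sum 16, len 2
add 6: shortest ending here [7, 6] sum 13, len 2
add 7: shortest ending here [6, 7] sum 13, len 2
add 9: shortest ending here [7, 9] sum 16, len 2
add 6: shortest ending here [9, 6] sum 15, len 2
add 8: shortest ending here [6, 8] sum 14, len 2
add 12: shortest ending here [8, 12] sum 20, len 2
add 3: shortest ending here [12, 3] sum 15, len 2
add 3: shortest ending here [12, 3, 3] sum 18, len 3
add 8: shortest ending here [3, 3, 8] sum 14, len 3
Shortest qualifying length: 2.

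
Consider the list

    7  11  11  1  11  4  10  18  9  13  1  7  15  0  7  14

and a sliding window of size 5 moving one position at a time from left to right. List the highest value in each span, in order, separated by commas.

11, 11, 11, 18, 18, 18, 18, 18, 15, 15, 15, 15

7 11 11 1 11 → max 11
11 11 1 11 4 → max 11
11 1 11 4 10 → max 11
1 11 4 10 18 → max 18
11 4 10 18 9 → max 18
4 10 18 9 13 → max 18
10 18 9 13 1 → max 18
18 9 13 1 7 → max 18
9 13 1 7 15 → max 15
13 1 7 15 0 → max 15
1 7 15 0 7 → max 15
7 15 0 7 14 → max 15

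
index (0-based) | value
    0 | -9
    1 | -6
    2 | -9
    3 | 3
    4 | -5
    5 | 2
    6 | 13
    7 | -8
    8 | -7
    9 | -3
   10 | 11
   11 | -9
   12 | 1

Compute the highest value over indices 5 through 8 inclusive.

Elements at indices 5..8: 2, 13, -8, -7
max(2, 13, -8, -7) = 13

13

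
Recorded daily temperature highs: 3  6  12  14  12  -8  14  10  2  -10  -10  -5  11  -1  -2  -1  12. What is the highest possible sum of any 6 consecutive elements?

54

Window sums for each of the 12 positions:
(3, 6, 12, 14, 12, -8) → sum 39
(6, 12, 14, 12, -8, 14) → sum 50
(12, 14, 12, -8, 14, 10) → sum 54
(14, 12, -8, 14, 10, 2) → sum 44
(12, -8, 14, 10, 2, -10) → sum 20
(-8, 14, 10, 2, -10, -10) → sum -2
(14, 10, 2, -10, -10, -5) → sum 1
(10, 2, -10, -10, -5, 11) → sum -2
(2, -10, -10, -5, 11, -1) → sum -13
(-10, -10, -5, 11, -1, -2) → sum -17
(-10, -5, 11, -1, -2, -1) → sum -8
(-5, 11, -1, -2, -1, 12) → sum 14
Highest of these is 54.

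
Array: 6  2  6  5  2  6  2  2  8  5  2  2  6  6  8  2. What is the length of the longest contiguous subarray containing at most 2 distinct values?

4

Extend right; when distinct count exceeds 2, shrink from the left:
[6] 1 distinct, len 1
[6, 2] 2 distinct, len 2
[6, 2, 6] 2 distinct, len 3
[6, 5] 2 distinct, len 2
[5, 2] 2 distinct, len 2
[2, 6] 2 distinct, len 2
[2, 6, 2] 2 distinct, len 3
[2, 6, 2, 2] 2 distinct, len 4
[2, 2, 8] 2 distinct, len 3
[8, 5] 2 distinct, len 2
[5, 2] 2 distinct, len 2
[5, 2, 2] 2 distinct, len 3
[2, 2, 6] 2 distinct, len 3
[2, 2, 6, 6] 2 distinct, len 4
[6, 6, 8] 2 distinct, len 3
[8, 2] 2 distinct, len 2
Longest length with ≤2 distinct: 4.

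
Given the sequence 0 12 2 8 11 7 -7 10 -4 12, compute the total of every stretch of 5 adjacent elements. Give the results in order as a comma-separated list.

Sliding a size-5 window across the 10 values:
[0, 12, 2, 8, 11] → sum 33
[12, 2, 8, 11, 7] → sum 40
[2, 8, 11, 7, -7] → sum 21
[8, 11, 7, -7, 10] → sum 29
[11, 7, -7, 10, -4] → sum 17
[7, -7, 10, -4, 12] → sum 18

33, 40, 21, 29, 17, 18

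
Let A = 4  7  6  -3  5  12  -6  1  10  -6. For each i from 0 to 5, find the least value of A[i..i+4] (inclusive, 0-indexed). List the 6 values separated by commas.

4 7 6 -3 5 → min -3
7 6 -3 5 12 → min -3
6 -3 5 12 -6 → min -6
-3 5 12 -6 1 → min -6
5 12 -6 1 10 → min -6
12 -6 1 10 -6 → min -6

-3, -3, -6, -6, -6, -6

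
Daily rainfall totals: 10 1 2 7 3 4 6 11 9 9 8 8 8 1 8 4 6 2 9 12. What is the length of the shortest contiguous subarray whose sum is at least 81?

add 10: running sum 10 < 81
add 1: running sum 11 < 81
add 2: running sum 13 < 81
add 7: running sum 20 < 81
add 3: running sum 23 < 81
add 4: running sum 27 < 81
add 6: running sum 33 < 81
add 11: running sum 44 < 81
add 9: running sum 53 < 81
add 9: running sum 62 < 81
add 8: running sum 70 < 81
add 8: running sum 78 < 81
add 8: shortest ending here [10, 1, 2, 7, 3, 4, 6, 11, 9, 9, 8, 8, 8] sum 86, len 13
add 1: shortest ending here [10, 1, 2, 7, 3, 4, 6, 11, 9, 9, 8, 8, 8, 1] sum 87, len 14
add 8: shortest ending here [7, 3, 4, 6, 11, 9, 9, 8, 8, 8, 1, 8] sum 82, len 12
add 4: shortest ending here [7, 3, 4, 6, 11, 9, 9, 8, 8, 8, 1, 8, 4] sum 86, len 13
add 6: shortest ending here [4, 6, 11, 9, 9, 8, 8, 8, 1, 8, 4, 6] sum 82, len 12
add 2: shortest ending here [4, 6, 11, 9, 9, 8, 8, 8, 1, 8, 4, 6, 2] sum 84, len 13
add 9: shortest ending here [11, 9, 9, 8, 8, 8, 1, 8, 4, 6, 2, 9] sum 83, len 12
add 12: shortest ending here [9, 9, 8, 8, 8, 1, 8, 4, 6, 2, 9, 12] sum 84, len 12
Shortest qualifying length: 12.

12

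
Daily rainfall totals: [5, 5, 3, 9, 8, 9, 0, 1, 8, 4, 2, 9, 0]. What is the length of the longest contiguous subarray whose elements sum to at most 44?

9

Extend to the right; shrink from the left whenever the sum exceeds 44:
add 5: [5] sum 5, len 1
add 5: [5, 5] sum 10, len 2
add 3: [5, 5, 3] sum 13, len 3
add 9: [5, 5, 3, 9] sum 22, len 4
add 8: [5, 5, 3, 9, 8] sum 30, len 5
add 9: [5, 5, 3, 9, 8, 9] sum 39, len 6
add 0: [5, 5, 3, 9, 8, 9, 0] sum 39, len 7
add 1: [5, 5, 3, 9, 8, 9, 0, 1] sum 40, len 8
add 8: [5, 3, 9, 8, 9, 0, 1, 8] sum 43, len 8
add 4: [3, 9, 8, 9, 0, 1, 8, 4] sum 42, len 8
add 2: [3, 9, 8, 9, 0, 1, 8, 4, 2] sum 44, len 9
add 9: [8, 9, 0, 1, 8, 4, 2, 9] sum 41, len 8
add 0: [8, 9, 0, 1, 8, 4, 2, 9, 0] sum 41, len 9
Longest length seen: 9.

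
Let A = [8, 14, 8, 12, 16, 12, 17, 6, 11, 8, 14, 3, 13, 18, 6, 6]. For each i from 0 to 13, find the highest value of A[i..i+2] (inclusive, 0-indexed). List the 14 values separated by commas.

Sliding a size-3 window across the 16 values:
(8, 14, 8) → max 14
(14, 8, 12) → max 14
(8, 12, 16) → max 16
(12, 16, 12) → max 16
(16, 12, 17) → max 17
(12, 17, 6) → max 17
(17, 6, 11) → max 17
(6, 11, 8) → max 11
(11, 8, 14) → max 14
(8, 14, 3) → max 14
(14, 3, 13) → max 14
(3, 13, 18) → max 18
(13, 18, 6) → max 18
(18, 6, 6) → max 18

14, 14, 16, 16, 17, 17, 17, 11, 14, 14, 14, 18, 18, 18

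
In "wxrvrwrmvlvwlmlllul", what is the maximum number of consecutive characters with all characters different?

5

add w: [w] len 1
add x: [w, x] len 2
add r: [w, x, r] len 3
add v: [w, x, r, v] len 4
add r (repeat r, move left end past it): [v, r] len 2
add w: [v, r, w] len 3
add r (repeat r, move left end past it): [w, r] len 2
add m: [w, r, m] len 3
add v: [w, r, m, v] len 4
add l: [w, r, m, v, l] len 5
add v (repeat v, move left end past it): [l, v] len 2
add w: [l, v, w] len 3
add l (repeat l, move left end past it): [v, w, l] len 3
add m: [v, w, l, m] len 4
add l (repeat l, move left end past it): [m, l] len 2
add l (repeat l, move left end past it): [l] len 1
add l (repeat l, move left end past it): [l] len 1
add u: [l, u] len 2
add l (repeat l, move left end past it): [u, l] len 2
Longest all-distinct length: 5.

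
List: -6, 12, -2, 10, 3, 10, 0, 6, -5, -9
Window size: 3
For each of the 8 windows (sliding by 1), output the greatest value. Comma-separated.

-6 12 -2 → max 12
12 -2 10 → max 12
-2 10 3 → max 10
10 3 10 → max 10
3 10 0 → max 10
10 0 6 → max 10
0 6 -5 → max 6
6 -5 -9 → max 6

12, 12, 10, 10, 10, 10, 6, 6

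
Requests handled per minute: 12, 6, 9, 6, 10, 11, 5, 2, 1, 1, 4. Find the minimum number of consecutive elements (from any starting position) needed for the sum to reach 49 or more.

6

Extend right; whenever the sum reaches 49, record the length and shrink from the left:
add 12: running sum 12 < 49
add 6: running sum 18 < 49
add 9: running sum 27 < 49
add 6: running sum 33 < 49
add 10: running sum 43 < 49
end 5: [12, 6, 9, 6, 10, 11] sum 54, len 6
end 6: [12, 6, 9, 6, 10, 11, 5] sum 59, len 7
end 7: [6, 9, 6, 10, 11, 5, 2] sum 49, len 7
end 8: [6, 9, 6, 10, 11, 5, 2, 1] sum 50, len 8
end 9: [6, 9, 6, 10, 11, 5, 2, 1, 1] sum 51, len 9
end 10: [9, 6, 10, 11, 5, 2, 1, 1, 4] sum 49, len 9
Shortest qualifying length: 6.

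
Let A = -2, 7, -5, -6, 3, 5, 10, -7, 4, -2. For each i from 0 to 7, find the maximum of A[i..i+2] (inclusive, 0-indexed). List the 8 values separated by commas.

7, 7, 3, 5, 10, 10, 10, 4

(-2, 7, -5) → max 7
(7, -5, -6) → max 7
(-5, -6, 3) → max 3
(-6, 3, 5) → max 5
(3, 5, 10) → max 10
(5, 10, -7) → max 10
(10, -7, 4) → max 10
(-7, 4, -2) → max 4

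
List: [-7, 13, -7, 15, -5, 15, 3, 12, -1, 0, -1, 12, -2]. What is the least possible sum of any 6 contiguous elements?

20

(-7, 13, -7, 15, -5, 15) → sum 24
(13, -7, 15, -5, 15, 3) → sum 34
(-7, 15, -5, 15, 3, 12) → sum 33
(15, -5, 15, 3, 12, -1) → sum 39
(-5, 15, 3, 12, -1, 0) → sum 24
(15, 3, 12, -1, 0, -1) → sum 28
(3, 12, -1, 0, -1, 12) → sum 25
(12, -1, 0, -1, 12, -2) → sum 20
Least of these is 20.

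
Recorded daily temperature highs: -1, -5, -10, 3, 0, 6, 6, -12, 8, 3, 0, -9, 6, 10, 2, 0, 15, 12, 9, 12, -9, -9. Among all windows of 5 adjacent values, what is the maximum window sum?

[-1, -5, -10, 3, 0] → sum -13
[-5, -10, 3, 0, 6] → sum -6
[-10, 3, 0, 6, 6] → sum 5
[3, 0, 6, 6, -12] → sum 3
[0, 6, 6, -12, 8] → sum 8
[6, 6, -12, 8, 3] → sum 11
[6, -12, 8, 3, 0] → sum 5
[-12, 8, 3, 0, -9] → sum -10
[8, 3, 0, -9, 6] → sum 8
[3, 0, -9, 6, 10] → sum 10
[0, -9, 6, 10, 2] → sum 9
[-9, 6, 10, 2, 0] → sum 9
[6, 10, 2, 0, 15] → sum 33
[10, 2, 0, 15, 12] → sum 39
[2, 0, 15, 12, 9] → sum 38
[0, 15, 12, 9, 12] → sum 48
[15, 12, 9, 12, -9] → sum 39
[12, 9, 12, -9, -9] → sum 15
Maximum of these is 48.

48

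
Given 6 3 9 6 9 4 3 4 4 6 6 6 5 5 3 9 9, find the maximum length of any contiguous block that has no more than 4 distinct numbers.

12

Extend right; when distinct count exceeds 4, shrink from the left:
[6] 1 distinct, len 1
[6, 3] 2 distinct, len 2
[6, 3, 9] 3 distinct, len 3
[6, 3, 9, 6] 3 distinct, len 4
[6, 3, 9, 6, 9] 3 distinct, len 5
[6, 3, 9, 6, 9, 4] 4 distinct, len 6
[6, 3, 9, 6, 9, 4, 3] 4 distinct, len 7
[6, 3, 9, 6, 9, 4, 3, 4] 4 distinct, len 8
[6, 3, 9, 6, 9, 4, 3, 4, 4] 4 distinct, len 9
[6, 3, 9, 6, 9, 4, 3, 4, 4, 6] 4 distinct, len 10
[6, 3, 9, 6, 9, 4, 3, 4, 4, 6, 6] 4 distinct, len 11
[6, 3, 9, 6, 9, 4, 3, 4, 4, 6, 6, 6] 4 distinct, len 12
[4, 3, 4, 4, 6, 6, 6, 5] 4 distinct, len 8
[4, 3, 4, 4, 6, 6, 6, 5, 5] 4 distinct, len 9
[4, 3, 4, 4, 6, 6, 6, 5, 5, 3] 4 distinct, len 10
[6, 6, 6, 5, 5, 3, 9] 4 distinct, len 7
[6, 6, 6, 5, 5, 3, 9, 9] 4 distinct, len 8
Longest length with ≤4 distinct: 12.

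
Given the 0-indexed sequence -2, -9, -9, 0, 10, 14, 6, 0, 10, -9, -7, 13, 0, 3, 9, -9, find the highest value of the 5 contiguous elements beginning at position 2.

14

Elements at indices 2..6: -9, 0, 10, 14, 6
max(-9, 0, 10, 14, 6) = 14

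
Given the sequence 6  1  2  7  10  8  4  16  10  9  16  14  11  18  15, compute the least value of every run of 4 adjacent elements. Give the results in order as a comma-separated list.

1, 1, 2, 4, 4, 4, 4, 9, 9, 9, 11, 11

6 1 2 7 → min 1
1 2 7 10 → min 1
2 7 10 8 → min 2
7 10 8 4 → min 4
10 8 4 16 → min 4
8 4 16 10 → min 4
4 16 10 9 → min 4
16 10 9 16 → min 9
10 9 16 14 → min 9
9 16 14 11 → min 9
16 14 11 18 → min 11
14 11 18 15 → min 11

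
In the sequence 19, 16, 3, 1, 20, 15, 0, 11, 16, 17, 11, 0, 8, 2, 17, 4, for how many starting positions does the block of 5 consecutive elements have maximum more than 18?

5

[19, 16, 3, 1, 20] → max 20  > 18 ✓
[16, 3, 1, 20, 15] → max 20  > 18 ✓
[3, 1, 20, 15, 0] → max 20  > 18 ✓
[1, 20, 15, 0, 11] → max 20  > 18 ✓
[20, 15, 0, 11, 16] → max 20  > 18 ✓
[15, 0, 11, 16, 17] → max 17
[0, 11, 16, 17, 11] → max 17
[11, 16, 17, 11, 0] → max 17
[16, 17, 11, 0, 8] → max 17
[17, 11, 0, 8, 2] → max 17
[11, 0, 8, 2, 17] → max 17
[0, 8, 2, 17, 4] → max 17
5 windows satisfy the condition.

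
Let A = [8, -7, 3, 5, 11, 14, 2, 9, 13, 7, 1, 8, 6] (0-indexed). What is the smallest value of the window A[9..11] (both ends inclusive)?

1

Elements at indices 9..11: 7, 1, 8
min(7, 1, 8) = 1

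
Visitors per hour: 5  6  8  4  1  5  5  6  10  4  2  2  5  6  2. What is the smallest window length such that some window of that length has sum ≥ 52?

10

add 5: running sum 5 < 52
add 6: running sum 11 < 52
add 8: running sum 19 < 52
add 4: running sum 23 < 52
add 1: running sum 24 < 52
add 5: running sum 29 < 52
add 5: running sum 34 < 52
add 6: running sum 40 < 52
add 10: running sum 50 < 52
add 4: shortest ending here [5, 6, 8, 4, 1, 5, 5, 6, 10, 4] sum 54, len 10
add 2: shortest ending here [5, 6, 8, 4, 1, 5, 5, 6, 10, 4, 2] sum 56, len 11
add 2: shortest ending here [6, 8, 4, 1, 5, 5, 6, 10, 4, 2, 2] sum 53, len 11
add 5: shortest ending here [8, 4, 1, 5, 5, 6, 10, 4, 2, 2, 5] sum 52, len 11
add 6: shortest ending here [8, 4, 1, 5, 5, 6, 10, 4, 2, 2, 5, 6] sum 58, len 12
add 2: shortest ending here [4, 1, 5, 5, 6, 10, 4, 2, 2, 5, 6, 2] sum 52, len 12
Shortest qualifying length: 10.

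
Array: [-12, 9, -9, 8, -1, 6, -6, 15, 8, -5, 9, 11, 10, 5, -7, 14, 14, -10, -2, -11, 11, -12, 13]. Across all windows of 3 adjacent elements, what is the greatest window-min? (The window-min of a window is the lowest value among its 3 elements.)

9

Each size-3 window and its min:
(-12, 9, -9) → min -12
(9, -9, 8) → min -9
(-9, 8, -1) → min -9
(8, -1, 6) → min -1
(-1, 6, -6) → min -6
(6, -6, 15) → min -6
(-6, 15, 8) → min -6
(15, 8, -5) → min -5
(8, -5, 9) → min -5
(-5, 9, 11) → min -5
(9, 11, 10) → min 9
(11, 10, 5) → min 5
(10, 5, -7) → min -7
(5, -7, 14) → min -7
(-7, 14, 14) → min -7
(14, 14, -10) → min -10
(14, -10, -2) → min -10
(-10, -2, -11) → min -11
(-2, -11, 11) → min -11
(-11, 11, -12) → min -12
(11, -12, 13) → min -12
Greatest of these is 9.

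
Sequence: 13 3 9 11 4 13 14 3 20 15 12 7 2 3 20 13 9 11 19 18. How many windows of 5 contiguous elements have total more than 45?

10

(13, 3, 9, 11, 4) → sum 40
(3, 9, 11, 4, 13) → sum 40
(9, 11, 4, 13, 14) → sum 51  > 45 ✓
(11, 4, 13, 14, 3) → sum 45
(4, 13, 14, 3, 20) → sum 54  > 45 ✓
(13, 14, 3, 20, 15) → sum 65  > 45 ✓
(14, 3, 20, 15, 12) → sum 64  > 45 ✓
(3, 20, 15, 12, 7) → sum 57  > 45 ✓
(20, 15, 12, 7, 2) → sum 56  > 45 ✓
(15, 12, 7, 2, 3) → sum 39
(12, 7, 2, 3, 20) → sum 44
(7, 2, 3, 20, 13) → sum 45
(2, 3, 20, 13, 9) → sum 47  > 45 ✓
(3, 20, 13, 9, 11) → sum 56  > 45 ✓
(20, 13, 9, 11, 19) → sum 72  > 45 ✓
(13, 9, 11, 19, 18) → sum 70  > 45 ✓
10 windows satisfy the condition.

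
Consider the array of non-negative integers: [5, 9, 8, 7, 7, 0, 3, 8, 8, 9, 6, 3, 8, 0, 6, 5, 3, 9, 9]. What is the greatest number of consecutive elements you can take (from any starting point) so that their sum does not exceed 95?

17

add 5: [5] sum 5, len 1
add 9: [5, 9] sum 14, len 2
add 8: [5, 9, 8] sum 22, len 3
add 7: [5, 9, 8, 7] sum 29, len 4
add 7: [5, 9, 8, 7, 7] sum 36, len 5
add 0: [5, 9, 8, 7, 7, 0] sum 36, len 6
add 3: [5, 9, 8, 7, 7, 0, 3] sum 39, len 7
add 8: [5, 9, 8, 7, 7, 0, 3, 8] sum 47, len 8
add 8: [5, 9, 8, 7, 7, 0, 3, 8, 8] sum 55, len 9
add 9: [5, 9, 8, 7, 7, 0, 3, 8, 8, 9] sum 64, len 10
add 6: [5, 9, 8, 7, 7, 0, 3, 8, 8, 9, 6] sum 70, len 11
add 3: [5, 9, 8, 7, 7, 0, 3, 8, 8, 9, 6, 3] sum 73, len 12
add 8: [5, 9, 8, 7, 7, 0, 3, 8, 8, 9, 6, 3, 8] sum 81, len 13
add 0: [5, 9, 8, 7, 7, 0, 3, 8, 8, 9, 6, 3, 8, 0] sum 81, len 14
add 6: [5, 9, 8, 7, 7, 0, 3, 8, 8, 9, 6, 3, 8, 0, 6] sum 87, len 15
add 5: [5, 9, 8, 7, 7, 0, 3, 8, 8, 9, 6, 3, 8, 0, 6, 5] sum 92, len 16
add 3: [5, 9, 8, 7, 7, 0, 3, 8, 8, 9, 6, 3, 8, 0, 6, 5, 3] sum 95, len 17
add 9: [8, 7, 7, 0, 3, 8, 8, 9, 6, 3, 8, 0, 6, 5, 3, 9] sum 90, len 16
add 9: [7, 7, 0, 3, 8, 8, 9, 6, 3, 8, 0, 6, 5, 3, 9, 9] sum 91, len 16
Longest length seen: 17.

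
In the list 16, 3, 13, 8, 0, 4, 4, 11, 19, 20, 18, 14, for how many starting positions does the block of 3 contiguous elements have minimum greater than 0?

(16, 3, 13) → min 3  > 0 ✓
(3, 13, 8) → min 3  > 0 ✓
(13, 8, 0) → min 0
(8, 0, 4) → min 0
(0, 4, 4) → min 0
(4, 4, 11) → min 4  > 0 ✓
(4, 11, 19) → min 4  > 0 ✓
(11, 19, 20) → min 11  > 0 ✓
(19, 20, 18) → min 18  > 0 ✓
(20, 18, 14) → min 14  > 0 ✓
7 windows satisfy the condition.

7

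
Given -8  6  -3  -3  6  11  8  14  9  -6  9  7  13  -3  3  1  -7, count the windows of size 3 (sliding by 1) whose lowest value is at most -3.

(-8, 6, -3) → min -8  ≤ -3 ✓
(6, -3, -3) → min -3  ≤ -3 ✓
(-3, -3, 6) → min -3  ≤ -3 ✓
(-3, 6, 11) → min -3  ≤ -3 ✓
(6, 11, 8) → min 6
(11, 8, 14) → min 8
(8, 14, 9) → min 8
(14, 9, -6) → min -6  ≤ -3 ✓
(9, -6, 9) → min -6  ≤ -3 ✓
(-6, 9, 7) → min -6  ≤ -3 ✓
(9, 7, 13) → min 7
(7, 13, -3) → min -3  ≤ -3 ✓
(13, -3, 3) → min -3  ≤ -3 ✓
(-3, 3, 1) → min -3  ≤ -3 ✓
(3, 1, -7) → min -7  ≤ -3 ✓
11 windows satisfy the condition.

11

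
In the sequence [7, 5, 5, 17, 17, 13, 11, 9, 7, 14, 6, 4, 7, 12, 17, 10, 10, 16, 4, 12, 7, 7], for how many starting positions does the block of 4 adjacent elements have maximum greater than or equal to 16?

(7, 5, 5, 17) → max 17  ≥ 16 ✓
(5, 5, 17, 17) → max 17  ≥ 16 ✓
(5, 17, 17, 13) → max 17  ≥ 16 ✓
(17, 17, 13, 11) → max 17  ≥ 16 ✓
(17, 13, 11, 9) → max 17  ≥ 16 ✓
(13, 11, 9, 7) → max 13
(11, 9, 7, 14) → max 14
(9, 7, 14, 6) → max 14
(7, 14, 6, 4) → max 14
(14, 6, 4, 7) → max 14
(6, 4, 7, 12) → max 12
(4, 7, 12, 17) → max 17  ≥ 16 ✓
(7, 12, 17, 10) → max 17  ≥ 16 ✓
(12, 17, 10, 10) → max 17  ≥ 16 ✓
(17, 10, 10, 16) → max 17  ≥ 16 ✓
(10, 10, 16, 4) → max 16  ≥ 16 ✓
(10, 16, 4, 12) → max 16  ≥ 16 ✓
(16, 4, 12, 7) → max 16  ≥ 16 ✓
(4, 12, 7, 7) → max 12
12 windows satisfy the condition.

12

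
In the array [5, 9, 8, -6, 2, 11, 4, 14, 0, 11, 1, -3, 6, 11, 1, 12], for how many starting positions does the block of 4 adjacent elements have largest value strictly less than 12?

5 9 8 -6 → max 9  < 12 ✓
9 8 -6 2 → max 9  < 12 ✓
8 -6 2 11 → max 11  < 12 ✓
-6 2 11 4 → max 11  < 12 ✓
2 11 4 14 → max 14
11 4 14 0 → max 14
4 14 0 11 → max 14
14 0 11 1 → max 14
0 11 1 -3 → max 11  < 12 ✓
11 1 -3 6 → max 11  < 12 ✓
1 -3 6 11 → max 11  < 12 ✓
-3 6 11 1 → max 11  < 12 ✓
6 11 1 12 → max 12
8 windows satisfy the condition.

8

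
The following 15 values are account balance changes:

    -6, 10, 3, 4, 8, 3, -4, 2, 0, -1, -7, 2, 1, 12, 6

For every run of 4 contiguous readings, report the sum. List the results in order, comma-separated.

11, 25, 18, 11, 9, 1, -3, -6, -6, -5, 8, 21

(-6, 10, 3, 4) → sum 11
(10, 3, 4, 8) → sum 25
(3, 4, 8, 3) → sum 18
(4, 8, 3, -4) → sum 11
(8, 3, -4, 2) → sum 9
(3, -4, 2, 0) → sum 1
(-4, 2, 0, -1) → sum -3
(2, 0, -1, -7) → sum -6
(0, -1, -7, 2) → sum -6
(-1, -7, 2, 1) → sum -5
(-7, 2, 1, 12) → sum 8
(2, 1, 12, 6) → sum 21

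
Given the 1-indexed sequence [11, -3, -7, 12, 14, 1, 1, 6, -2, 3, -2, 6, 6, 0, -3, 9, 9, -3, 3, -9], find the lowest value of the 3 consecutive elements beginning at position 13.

Elements at indices 13..15: 6, 0, -3
min(6, 0, -3) = -3

-3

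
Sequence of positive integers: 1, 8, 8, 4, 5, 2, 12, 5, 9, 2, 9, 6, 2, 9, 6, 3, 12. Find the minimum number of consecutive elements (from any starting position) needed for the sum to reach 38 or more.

add 1: running sum 1 < 38
add 8: running sum 9 < 38
add 8: running sum 17 < 38
add 4: running sum 21 < 38
add 5: running sum 26 < 38
add 2: running sum 28 < 38
end 6: [8, 8, 4, 5, 2, 12] sum 39, len 6
end 7: [8, 8, 4, 5, 2, 12, 5] sum 44, len 7
end 8: [8, 4, 5, 2, 12, 5, 9] sum 45, len 7
end 9: [4, 5, 2, 12, 5, 9, 2] sum 39, len 7
end 10: [2, 12, 5, 9, 2, 9] sum 39, len 6
end 11: [12, 5, 9, 2, 9, 6] sum 43, len 6
end 12: [12, 5, 9, 2, 9, 6, 2] sum 45, len 7
end 13: [5, 9, 2, 9, 6, 2, 9] sum 42, len 7
end 14: [9, 2, 9, 6, 2, 9, 6] sum 43, len 7
end 15: [9, 2, 9, 6, 2, 9, 6, 3] sum 46, len 8
end 16: [6, 2, 9, 6, 3, 12] sum 38, len 6
Shortest qualifying length: 6.

6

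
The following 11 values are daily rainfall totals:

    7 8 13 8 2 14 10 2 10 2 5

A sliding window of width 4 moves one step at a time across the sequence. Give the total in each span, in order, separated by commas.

36, 31, 37, 34, 28, 36, 24, 19

Sliding a size-4 window across the 11 values:
7 8 13 8 → sum 36
8 13 8 2 → sum 31
13 8 2 14 → sum 37
8 2 14 10 → sum 34
2 14 10 2 → sum 28
14 10 2 10 → sum 36
10 2 10 2 → sum 24
2 10 2 5 → sum 19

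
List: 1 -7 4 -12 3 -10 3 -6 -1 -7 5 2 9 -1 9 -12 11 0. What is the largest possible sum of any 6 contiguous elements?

Each size-6 window and its sum:
(1, -7, 4, -12, 3, -10) → sum -21
(-7, 4, -12, 3, -10, 3) → sum -19
(4, -12, 3, -10, 3, -6) → sum -18
(-12, 3, -10, 3, -6, -1) → sum -23
(3, -10, 3, -6, -1, -7) → sum -18
(-10, 3, -6, -1, -7, 5) → sum -16
(3, -6, -1, -7, 5, 2) → sum -4
(-6, -1, -7, 5, 2, 9) → sum 2
(-1, -7, 5, 2, 9, -1) → sum 7
(-7, 5, 2, 9, -1, 9) → sum 17
(5, 2, 9, -1, 9, -12) → sum 12
(2, 9, -1, 9, -12, 11) → sum 18
(9, -1, 9, -12, 11, 0) → sum 16
Largest of these is 18.

18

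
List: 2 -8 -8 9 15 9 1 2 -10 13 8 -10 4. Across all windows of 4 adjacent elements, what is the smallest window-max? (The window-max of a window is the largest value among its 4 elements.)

[2, -8, -8, 9] → max 9
[-8, -8, 9, 15] → max 15
[-8, 9, 15, 9] → max 15
[9, 15, 9, 1] → max 15
[15, 9, 1, 2] → max 15
[9, 1, 2, -10] → max 9
[1, 2, -10, 13] → max 13
[2, -10, 13, 8] → max 13
[-10, 13, 8, -10] → max 13
[13, 8, -10, 4] → max 13
Smallest of these is 9.

9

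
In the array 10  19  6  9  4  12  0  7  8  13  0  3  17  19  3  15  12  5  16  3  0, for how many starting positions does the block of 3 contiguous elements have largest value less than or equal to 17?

10 19 6 → max 19
19 6 9 → max 19
6 9 4 → max 9  ≤ 17 ✓
9 4 12 → max 12  ≤ 17 ✓
4 12 0 → max 12  ≤ 17 ✓
12 0 7 → max 12  ≤ 17 ✓
0 7 8 → max 8  ≤ 17 ✓
7 8 13 → max 13  ≤ 17 ✓
8 13 0 → max 13  ≤ 17 ✓
13 0 3 → max 13  ≤ 17 ✓
0 3 17 → max 17  ≤ 17 ✓
3 17 19 → max 19
17 19 3 → max 19
19 3 15 → max 19
3 15 12 → max 15  ≤ 17 ✓
15 12 5 → max 15  ≤ 17 ✓
12 5 16 → max 16  ≤ 17 ✓
5 16 3 → max 16  ≤ 17 ✓
16 3 0 → max 16  ≤ 17 ✓
14 windows satisfy the condition.

14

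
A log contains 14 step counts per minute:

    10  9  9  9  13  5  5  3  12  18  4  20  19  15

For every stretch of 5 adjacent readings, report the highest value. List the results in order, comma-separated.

13, 13, 13, 13, 13, 18, 18, 20, 20, 20

(10, 9, 9, 9, 13) → max 13
(9, 9, 9, 13, 5) → max 13
(9, 9, 13, 5, 5) → max 13
(9, 13, 5, 5, 3) → max 13
(13, 5, 5, 3, 12) → max 13
(5, 5, 3, 12, 18) → max 18
(5, 3, 12, 18, 4) → max 18
(3, 12, 18, 4, 20) → max 20
(12, 18, 4, 20, 19) → max 20
(18, 4, 20, 19, 15) → max 20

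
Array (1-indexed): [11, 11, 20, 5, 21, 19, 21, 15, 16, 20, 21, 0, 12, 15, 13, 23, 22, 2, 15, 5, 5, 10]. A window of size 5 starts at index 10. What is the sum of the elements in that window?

68

Elements at indices 10..14: 20, 21, 0, 12, 15
sum(20, 21, 0, 12, 15) = 68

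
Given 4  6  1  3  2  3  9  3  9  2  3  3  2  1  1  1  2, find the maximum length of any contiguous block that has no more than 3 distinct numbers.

10

add 4: window [4] (1 distinct), len 1
add 6: window [4, 6] (2 distinct), len 2
add 1: window [4, 6, 1] (3 distinct), len 3
add 3: window [6, 1, 3] (3 distinct), len 3
add 2: window [1, 3, 2] (3 distinct), len 3
add 3: window [1, 3, 2, 3] (3 distinct), len 4
add 9: window [3, 2, 3, 9] (3 distinct), len 4
add 3: window [3, 2, 3, 9, 3] (3 distinct), len 5
add 9: window [3, 2, 3, 9, 3, 9] (3 distinct), len 6
add 2: window [3, 2, 3, 9, 3, 9, 2] (3 distinct), len 7
add 3: window [3, 2, 3, 9, 3, 9, 2, 3] (3 distinct), len 8
add 3: window [3, 2, 3, 9, 3, 9, 2, 3, 3] (3 distinct), len 9
add 2: window [3, 2, 3, 9, 3, 9, 2, 3, 3, 2] (3 distinct), len 10
add 1: window [2, 3, 3, 2, 1] (3 distinct), len 5
add 1: window [2, 3, 3, 2, 1, 1] (3 distinct), len 6
add 1: window [2, 3, 3, 2, 1, 1, 1] (3 distinct), len 7
add 2: window [2, 3, 3, 2, 1, 1, 1, 2] (3 distinct), len 8
Longest length with ≤3 distinct: 10.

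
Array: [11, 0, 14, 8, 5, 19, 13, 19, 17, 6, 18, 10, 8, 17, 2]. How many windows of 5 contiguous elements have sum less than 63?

6

(11, 0, 14, 8, 5) → sum 38  < 63 ✓
(0, 14, 8, 5, 19) → sum 46  < 63 ✓
(14, 8, 5, 19, 13) → sum 59  < 63 ✓
(8, 5, 19, 13, 19) → sum 64
(5, 19, 13, 19, 17) → sum 73
(19, 13, 19, 17, 6) → sum 74
(13, 19, 17, 6, 18) → sum 73
(19, 17, 6, 18, 10) → sum 70
(17, 6, 18, 10, 8) → sum 59  < 63 ✓
(6, 18, 10, 8, 17) → sum 59  < 63 ✓
(18, 10, 8, 17, 2) → sum 55  < 63 ✓
6 windows satisfy the condition.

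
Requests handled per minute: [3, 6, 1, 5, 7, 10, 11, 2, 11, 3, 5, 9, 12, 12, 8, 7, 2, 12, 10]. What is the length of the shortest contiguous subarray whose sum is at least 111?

14

Extend right; whenever the sum reaches 111, record the length and shrink from the left:
add 3: running sum 3 < 111
add 6: running sum 9 < 111
add 1: running sum 10 < 111
add 5: running sum 15 < 111
add 7: running sum 22 < 111
add 10: running sum 32 < 111
add 11: running sum 43 < 111
add 2: running sum 45 < 111
add 11: running sum 56 < 111
add 3: running sum 59 < 111
add 5: running sum 64 < 111
add 9: running sum 73 < 111
add 12: running sum 85 < 111
add 12: running sum 97 < 111
add 8: running sum 105 < 111
add 7: shortest ending here [3, 6, 1, 5, 7, 10, 11, 2, 11, 3, 5, 9, 12, 12, 8, 7] sum 112, len 16
add 2: shortest ending here [6, 1, 5, 7, 10, 11, 2, 11, 3, 5, 9, 12, 12, 8, 7, 2] sum 111, len 16
add 12: shortest ending here [7, 10, 11, 2, 11, 3, 5, 9, 12, 12, 8, 7, 2, 12] sum 111, len 14
add 10: shortest ending here [10, 11, 2, 11, 3, 5, 9, 12, 12, 8, 7, 2, 12, 10] sum 114, len 14
Shortest qualifying length: 14.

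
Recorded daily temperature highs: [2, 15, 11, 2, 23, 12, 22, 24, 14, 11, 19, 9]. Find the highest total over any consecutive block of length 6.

(2, 15, 11, 2, 23, 12) → sum 65
(15, 11, 2, 23, 12, 22) → sum 85
(11, 2, 23, 12, 22, 24) → sum 94
(2, 23, 12, 22, 24, 14) → sum 97
(23, 12, 22, 24, 14, 11) → sum 106
(12, 22, 24, 14, 11, 19) → sum 102
(22, 24, 14, 11, 19, 9) → sum 99
Highest of these is 106.

106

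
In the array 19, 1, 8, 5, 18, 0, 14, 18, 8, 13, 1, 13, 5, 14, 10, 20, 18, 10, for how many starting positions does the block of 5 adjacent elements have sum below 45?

19 1 8 5 18 → sum 51
1 8 5 18 0 → sum 32  < 45 ✓
8 5 18 0 14 → sum 45
5 18 0 14 18 → sum 55
18 0 14 18 8 → sum 58
0 14 18 8 13 → sum 53
14 18 8 13 1 → sum 54
18 8 13 1 13 → sum 53
8 13 1 13 5 → sum 40  < 45 ✓
13 1 13 5 14 → sum 46
1 13 5 14 10 → sum 43  < 45 ✓
13 5 14 10 20 → sum 62
5 14 10 20 18 → sum 67
14 10 20 18 10 → sum 72
3 windows satisfy the condition.

3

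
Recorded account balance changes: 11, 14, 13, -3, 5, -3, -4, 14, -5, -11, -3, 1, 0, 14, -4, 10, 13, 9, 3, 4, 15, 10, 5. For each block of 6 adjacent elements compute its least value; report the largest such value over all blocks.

3

(11, 14, 13, -3, 5, -3) → min -3
(14, 13, -3, 5, -3, -4) → min -4
(13, -3, 5, -3, -4, 14) → min -4
(-3, 5, -3, -4, 14, -5) → min -5
(5, -3, -4, 14, -5, -11) → min -11
(-3, -4, 14, -5, -11, -3) → min -11
(-4, 14, -5, -11, -3, 1) → min -11
(14, -5, -11, -3, 1, 0) → min -11
(-5, -11, -3, 1, 0, 14) → min -11
(-11, -3, 1, 0, 14, -4) → min -11
(-3, 1, 0, 14, -4, 10) → min -4
(1, 0, 14, -4, 10, 13) → min -4
(0, 14, -4, 10, 13, 9) → min -4
(14, -4, 10, 13, 9, 3) → min -4
(-4, 10, 13, 9, 3, 4) → min -4
(10, 13, 9, 3, 4, 15) → min 3
(13, 9, 3, 4, 15, 10) → min 3
(9, 3, 4, 15, 10, 5) → min 3
Largest of these is 3.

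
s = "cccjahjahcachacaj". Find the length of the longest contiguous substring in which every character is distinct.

4

[c] len 1
[c] len 1
[c] len 1
[c, j] len 2
[c, j, a] len 3
[c, j, a, h] len 4
[a, h, j] len 3
[h, j, a] len 3
[j, a, h] len 3
[j, a, h, c] len 4
[h, c, a] len 3
[a, c] len 2
[a, c, h] len 3
[c, h, a] len 3
[h, a, c] len 3
[c, a] len 2
[c, a, j] len 3
Longest all-distinct length: 4.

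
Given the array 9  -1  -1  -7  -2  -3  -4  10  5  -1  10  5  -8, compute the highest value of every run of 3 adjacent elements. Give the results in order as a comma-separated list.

9, -1, -1, -2, -2, 10, 10, 10, 10, 10, 10

(9, -1, -1) → max 9
(-1, -1, -7) → max -1
(-1, -7, -2) → max -1
(-7, -2, -3) → max -2
(-2, -3, -4) → max -2
(-3, -4, 10) → max 10
(-4, 10, 5) → max 10
(10, 5, -1) → max 10
(5, -1, 10) → max 10
(-1, 10, 5) → max 10
(10, 5, -8) → max 10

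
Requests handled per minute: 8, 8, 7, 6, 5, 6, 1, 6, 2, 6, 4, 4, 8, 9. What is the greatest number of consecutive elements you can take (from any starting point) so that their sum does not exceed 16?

→ 8: sum 8, len 1
→ 8: sum 16, len 2
→ 7 (dropped 8): sum 15, len 2
→ 6 (dropped 8): sum 13, len 2
→ 5 (dropped 7): sum 11, len 2
→ 6 (dropped 6): sum 11, len 2
→ 1: sum 12, len 3
→ 6 (dropped 5): sum 13, len 3
→ 2: sum 15, len 4
→ 6 (dropped 6): sum 15, len 4
→ 4 (dropped 1, 6): sum 12, len 3
→ 4: sum 16, len 4
→ 8 (dropped 2, 6): sum 16, len 3
→ 9 (dropped 4, 4, 8): sum 9, len 1
Longest length seen: 4.

4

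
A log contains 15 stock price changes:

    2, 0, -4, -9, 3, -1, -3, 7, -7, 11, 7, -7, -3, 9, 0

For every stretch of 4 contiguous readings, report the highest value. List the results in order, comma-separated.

2, 3, 3, 3, 7, 7, 11, 11, 11, 11, 9, 9

[2, 0, -4, -9] → max 2
[0, -4, -9, 3] → max 3
[-4, -9, 3, -1] → max 3
[-9, 3, -1, -3] → max 3
[3, -1, -3, 7] → max 7
[-1, -3, 7, -7] → max 7
[-3, 7, -7, 11] → max 11
[7, -7, 11, 7] → max 11
[-7, 11, 7, -7] → max 11
[11, 7, -7, -3] → max 11
[7, -7, -3, 9] → max 9
[-7, -3, 9, 0] → max 9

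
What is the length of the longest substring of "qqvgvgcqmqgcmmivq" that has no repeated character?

5

[q] len 1
[q] len 1
[q, v] len 2
[q, v, g] len 3
[g, v] len 2
[v, g] len 2
[v, g, c] len 3
[v, g, c, q] len 4
[v, g, c, q, m] len 5
[m, q] len 2
[m, q, g] len 3
[m, q, g, c] len 4
[q, g, c, m] len 4
[m] len 1
[m, i] len 2
[m, i, v] len 3
[m, i, v, q] len 4
Longest all-distinct length: 5.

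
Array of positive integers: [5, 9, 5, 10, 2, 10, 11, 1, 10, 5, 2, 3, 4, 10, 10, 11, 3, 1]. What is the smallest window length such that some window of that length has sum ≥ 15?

2

Extend right; whenever the sum reaches 15, record the length and shrink from the left:
add 5: running sum 5 < 15
add 9: running sum 14 < 15
add 5: shortest ending here [5, 9, 5] sum 19, len 3
add 10: shortest ending here [5, 10] sum 15, len 2
add 2: shortest ending here [5, 10, 2] sum 17, len 3
add 10: shortest ending here [10, 2, 10] sum 22, len 3
add 11: shortest ending here [10, 11] sum 21, len 2
add 1: shortest ending here [10, 11, 1] sum 22, len 3
add 10: shortest ending here [11, 1, 10] sum 22, len 3
add 5: shortest ending here [10, 5] sum 15, len 2
add 2: shortest ending here [10, 5, 2] sum 17, len 3
add 3: shortest ending here [10, 5, 2, 3] sum 20, len 4
add 4: shortest ending here [10, 5, 2, 3, 4] sum 24, len 5
add 10: shortest ending here [3, 4, 10] sum 17, len 3
add 10: shortest ending here [10, 10] sum 20, len 2
add 11: shortest ending here [10, 11] sum 21, len 2
add 3: shortest ending here [10, 11, 3] sum 24, len 3
add 1: shortest ending here [11, 3, 1] sum 15, len 3
Shortest qualifying length: 2.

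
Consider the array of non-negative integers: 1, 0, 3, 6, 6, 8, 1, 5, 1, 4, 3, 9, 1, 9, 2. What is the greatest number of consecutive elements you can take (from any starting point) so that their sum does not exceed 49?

13

→ 1: sum 1, len 1
→ 0: sum 1, len 2
→ 3: sum 4, len 3
→ 6: sum 10, len 4
→ 6: sum 16, len 5
→ 8: sum 24, len 6
→ 1: sum 25, len 7
→ 5: sum 30, len 8
→ 1: sum 31, len 9
→ 4: sum 35, len 10
→ 3: sum 38, len 11
→ 9: sum 47, len 12
→ 1: sum 48, len 13
→ 9 (dropped 1, 0, 3, 6): sum 47, len 10
→ 2: sum 49, len 11
Longest length seen: 13.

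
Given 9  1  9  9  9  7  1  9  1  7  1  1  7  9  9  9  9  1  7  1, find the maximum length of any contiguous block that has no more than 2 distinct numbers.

[9] 1 distinct, len 1
[9, 1] 2 distinct, len 2
[9, 1, 9] 2 distinct, len 3
[9, 1, 9, 9] 2 distinct, len 4
[9, 1, 9, 9, 9] 2 distinct, len 5
[9, 9, 9, 7] 2 distinct, len 4
[7, 1] 2 distinct, len 2
[1, 9] 2 distinct, len 2
[1, 9, 1] 2 distinct, len 3
[1, 7] 2 distinct, len 2
[1, 7, 1] 2 distinct, len 3
[1, 7, 1, 1] 2 distinct, len 4
[1, 7, 1, 1, 7] 2 distinct, len 5
[7, 9] 2 distinct, len 2
[7, 9, 9] 2 distinct, len 3
[7, 9, 9, 9] 2 distinct, len 4
[7, 9, 9, 9, 9] 2 distinct, len 5
[9, 9, 9, 9, 1] 2 distinct, len 5
[1, 7] 2 distinct, len 2
[1, 7, 1] 2 distinct, len 3
Longest length with ≤2 distinct: 5.

5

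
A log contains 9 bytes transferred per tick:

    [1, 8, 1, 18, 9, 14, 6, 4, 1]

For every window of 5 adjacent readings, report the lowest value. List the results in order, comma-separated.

(1, 8, 1, 18, 9) → min 1
(8, 1, 18, 9, 14) → min 1
(1, 18, 9, 14, 6) → min 1
(18, 9, 14, 6, 4) → min 4
(9, 14, 6, 4, 1) → min 1

1, 1, 1, 4, 1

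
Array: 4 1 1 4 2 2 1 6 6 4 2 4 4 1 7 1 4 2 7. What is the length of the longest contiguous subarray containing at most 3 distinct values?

add 4: window [4] (1 distinct), len 1
add 1: window [4, 1] (2 distinct), len 2
add 1: window [4, 1, 1] (2 distinct), len 3
add 4: window [4, 1, 1, 4] (2 distinct), len 4
add 2: window [4, 1, 1, 4, 2] (3 distinct), len 5
add 2: window [4, 1, 1, 4, 2, 2] (3 distinct), len 6
add 1: window [4, 1, 1, 4, 2, 2, 1] (3 distinct), len 7
add 6: window [2, 2, 1, 6] (3 distinct), len 4
add 6: window [2, 2, 1, 6, 6] (3 distinct), len 5
add 4: window [1, 6, 6, 4] (3 distinct), len 4
add 2: window [6, 6, 4, 2] (3 distinct), len 4
add 4: window [6, 6, 4, 2, 4] (3 distinct), len 5
add 4: window [6, 6, 4, 2, 4, 4] (3 distinct), len 6
add 1: window [4, 2, 4, 4, 1] (3 distinct), len 5
add 7: window [4, 4, 1, 7] (3 distinct), len 4
add 1: window [4, 4, 1, 7, 1] (3 distinct), len 5
add 4: window [4, 4, 1, 7, 1, 4] (3 distinct), len 6
add 2: window [1, 4, 2] (3 distinct), len 3
add 7: window [4, 2, 7] (3 distinct), len 3
Longest length with ≤3 distinct: 7.

7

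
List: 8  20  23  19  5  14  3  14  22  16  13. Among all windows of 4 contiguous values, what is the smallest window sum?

Window sums for each of the 8 positions:
(8, 20, 23, 19) → sum 70
(20, 23, 19, 5) → sum 67
(23, 19, 5, 14) → sum 61
(19, 5, 14, 3) → sum 41
(5, 14, 3, 14) → sum 36
(14, 3, 14, 22) → sum 53
(3, 14, 22, 16) → sum 55
(14, 22, 16, 13) → sum 65
Smallest of these is 36.

36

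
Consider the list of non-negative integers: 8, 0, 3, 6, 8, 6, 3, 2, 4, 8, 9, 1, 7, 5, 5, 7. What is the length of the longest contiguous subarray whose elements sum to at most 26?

6

→ 8: sum 8, len 1
→ 0: sum 8, len 2
→ 3: sum 11, len 3
→ 6: sum 17, len 4
→ 8: sum 25, len 5
→ 6 (dropped 8): sum 23, len 5
→ 3: sum 26, len 6
→ 2 (dropped 0, 3): sum 25, len 5
→ 4 (dropped 6): sum 23, len 5
→ 8 (dropped 8): sum 23, len 5
→ 9 (dropped 6): sum 26, len 5
→ 1 (dropped 3): sum 24, len 5
→ 7 (dropped 2, 4): sum 25, len 4
→ 5 (dropped 8): sum 22, len 4
→ 5 (dropped 9): sum 18, len 4
→ 7: sum 25, len 5
Longest length seen: 6.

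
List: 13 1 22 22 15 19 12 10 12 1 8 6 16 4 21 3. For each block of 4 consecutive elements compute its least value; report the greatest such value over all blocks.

15

Each size-4 window and its min:
[13, 1, 22, 22] → min 1
[1, 22, 22, 15] → min 1
[22, 22, 15, 19] → min 15
[22, 15, 19, 12] → min 12
[15, 19, 12, 10] → min 10
[19, 12, 10, 12] → min 10
[12, 10, 12, 1] → min 1
[10, 12, 1, 8] → min 1
[12, 1, 8, 6] → min 1
[1, 8, 6, 16] → min 1
[8, 6, 16, 4] → min 4
[6, 16, 4, 21] → min 4
[16, 4, 21, 3] → min 3
Greatest of these is 15.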